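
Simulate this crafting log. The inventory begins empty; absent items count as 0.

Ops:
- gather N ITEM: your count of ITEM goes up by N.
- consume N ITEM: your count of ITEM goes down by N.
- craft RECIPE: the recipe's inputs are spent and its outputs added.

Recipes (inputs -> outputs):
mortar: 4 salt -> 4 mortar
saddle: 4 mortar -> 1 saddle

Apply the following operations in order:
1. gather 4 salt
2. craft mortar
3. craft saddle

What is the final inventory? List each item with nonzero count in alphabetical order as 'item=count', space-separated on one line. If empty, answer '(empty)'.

Answer: saddle=1

Derivation:
After 1 (gather 4 salt): salt=4
After 2 (craft mortar): mortar=4
After 3 (craft saddle): saddle=1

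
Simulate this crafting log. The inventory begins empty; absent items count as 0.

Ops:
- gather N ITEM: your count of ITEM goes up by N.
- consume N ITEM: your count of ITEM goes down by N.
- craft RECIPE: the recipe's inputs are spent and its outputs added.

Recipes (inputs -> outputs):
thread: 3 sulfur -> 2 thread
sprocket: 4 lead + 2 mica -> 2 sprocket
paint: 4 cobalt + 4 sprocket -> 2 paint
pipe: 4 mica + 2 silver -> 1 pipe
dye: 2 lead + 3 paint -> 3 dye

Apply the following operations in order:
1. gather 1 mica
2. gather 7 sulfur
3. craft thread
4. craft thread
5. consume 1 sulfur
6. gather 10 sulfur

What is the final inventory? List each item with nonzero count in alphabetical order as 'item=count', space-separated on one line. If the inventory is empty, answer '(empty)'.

After 1 (gather 1 mica): mica=1
After 2 (gather 7 sulfur): mica=1 sulfur=7
After 3 (craft thread): mica=1 sulfur=4 thread=2
After 4 (craft thread): mica=1 sulfur=1 thread=4
After 5 (consume 1 sulfur): mica=1 thread=4
After 6 (gather 10 sulfur): mica=1 sulfur=10 thread=4

Answer: mica=1 sulfur=10 thread=4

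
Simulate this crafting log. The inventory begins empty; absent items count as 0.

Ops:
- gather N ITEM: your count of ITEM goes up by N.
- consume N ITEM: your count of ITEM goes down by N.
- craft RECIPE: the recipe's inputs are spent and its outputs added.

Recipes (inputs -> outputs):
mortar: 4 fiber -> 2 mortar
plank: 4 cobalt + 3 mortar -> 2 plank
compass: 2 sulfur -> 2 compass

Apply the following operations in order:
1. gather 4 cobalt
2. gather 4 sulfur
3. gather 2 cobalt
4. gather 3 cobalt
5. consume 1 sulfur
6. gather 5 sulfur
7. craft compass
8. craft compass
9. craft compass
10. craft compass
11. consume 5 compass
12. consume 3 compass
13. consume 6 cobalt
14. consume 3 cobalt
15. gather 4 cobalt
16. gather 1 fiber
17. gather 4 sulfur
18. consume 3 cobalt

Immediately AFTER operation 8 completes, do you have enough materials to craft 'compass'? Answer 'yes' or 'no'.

After 1 (gather 4 cobalt): cobalt=4
After 2 (gather 4 sulfur): cobalt=4 sulfur=4
After 3 (gather 2 cobalt): cobalt=6 sulfur=4
After 4 (gather 3 cobalt): cobalt=9 sulfur=4
After 5 (consume 1 sulfur): cobalt=9 sulfur=3
After 6 (gather 5 sulfur): cobalt=9 sulfur=8
After 7 (craft compass): cobalt=9 compass=2 sulfur=6
After 8 (craft compass): cobalt=9 compass=4 sulfur=4

Answer: yes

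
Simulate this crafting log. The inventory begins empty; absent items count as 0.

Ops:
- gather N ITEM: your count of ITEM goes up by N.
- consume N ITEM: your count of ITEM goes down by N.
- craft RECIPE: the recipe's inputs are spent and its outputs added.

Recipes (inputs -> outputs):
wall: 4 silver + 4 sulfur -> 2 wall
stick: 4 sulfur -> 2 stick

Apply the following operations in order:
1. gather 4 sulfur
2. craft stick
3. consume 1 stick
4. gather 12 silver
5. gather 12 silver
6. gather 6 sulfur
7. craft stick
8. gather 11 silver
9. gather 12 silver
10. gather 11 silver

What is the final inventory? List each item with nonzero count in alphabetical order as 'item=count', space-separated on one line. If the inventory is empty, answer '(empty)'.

Answer: silver=58 stick=3 sulfur=2

Derivation:
After 1 (gather 4 sulfur): sulfur=4
After 2 (craft stick): stick=2
After 3 (consume 1 stick): stick=1
After 4 (gather 12 silver): silver=12 stick=1
After 5 (gather 12 silver): silver=24 stick=1
After 6 (gather 6 sulfur): silver=24 stick=1 sulfur=6
After 7 (craft stick): silver=24 stick=3 sulfur=2
After 8 (gather 11 silver): silver=35 stick=3 sulfur=2
After 9 (gather 12 silver): silver=47 stick=3 sulfur=2
After 10 (gather 11 silver): silver=58 stick=3 sulfur=2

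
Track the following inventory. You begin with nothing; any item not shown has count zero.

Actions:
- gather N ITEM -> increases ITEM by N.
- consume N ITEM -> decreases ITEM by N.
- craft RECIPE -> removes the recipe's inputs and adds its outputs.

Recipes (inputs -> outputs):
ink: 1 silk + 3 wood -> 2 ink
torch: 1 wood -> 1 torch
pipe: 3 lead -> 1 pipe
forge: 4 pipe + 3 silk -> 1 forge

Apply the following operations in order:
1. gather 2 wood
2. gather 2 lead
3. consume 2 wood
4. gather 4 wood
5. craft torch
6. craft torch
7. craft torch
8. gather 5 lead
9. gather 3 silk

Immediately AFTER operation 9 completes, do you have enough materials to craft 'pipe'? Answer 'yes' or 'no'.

Answer: yes

Derivation:
After 1 (gather 2 wood): wood=2
After 2 (gather 2 lead): lead=2 wood=2
After 3 (consume 2 wood): lead=2
After 4 (gather 4 wood): lead=2 wood=4
After 5 (craft torch): lead=2 torch=1 wood=3
After 6 (craft torch): lead=2 torch=2 wood=2
After 7 (craft torch): lead=2 torch=3 wood=1
After 8 (gather 5 lead): lead=7 torch=3 wood=1
After 9 (gather 3 silk): lead=7 silk=3 torch=3 wood=1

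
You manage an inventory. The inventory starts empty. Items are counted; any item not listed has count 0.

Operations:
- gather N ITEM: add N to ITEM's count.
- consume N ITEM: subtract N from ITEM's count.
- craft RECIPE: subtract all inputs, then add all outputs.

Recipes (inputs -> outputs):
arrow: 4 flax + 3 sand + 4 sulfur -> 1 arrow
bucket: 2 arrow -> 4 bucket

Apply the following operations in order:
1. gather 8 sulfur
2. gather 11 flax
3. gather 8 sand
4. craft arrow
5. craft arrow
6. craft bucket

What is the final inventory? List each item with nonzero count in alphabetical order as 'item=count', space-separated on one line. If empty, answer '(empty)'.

Answer: bucket=4 flax=3 sand=2

Derivation:
After 1 (gather 8 sulfur): sulfur=8
After 2 (gather 11 flax): flax=11 sulfur=8
After 3 (gather 8 sand): flax=11 sand=8 sulfur=8
After 4 (craft arrow): arrow=1 flax=7 sand=5 sulfur=4
After 5 (craft arrow): arrow=2 flax=3 sand=2
After 6 (craft bucket): bucket=4 flax=3 sand=2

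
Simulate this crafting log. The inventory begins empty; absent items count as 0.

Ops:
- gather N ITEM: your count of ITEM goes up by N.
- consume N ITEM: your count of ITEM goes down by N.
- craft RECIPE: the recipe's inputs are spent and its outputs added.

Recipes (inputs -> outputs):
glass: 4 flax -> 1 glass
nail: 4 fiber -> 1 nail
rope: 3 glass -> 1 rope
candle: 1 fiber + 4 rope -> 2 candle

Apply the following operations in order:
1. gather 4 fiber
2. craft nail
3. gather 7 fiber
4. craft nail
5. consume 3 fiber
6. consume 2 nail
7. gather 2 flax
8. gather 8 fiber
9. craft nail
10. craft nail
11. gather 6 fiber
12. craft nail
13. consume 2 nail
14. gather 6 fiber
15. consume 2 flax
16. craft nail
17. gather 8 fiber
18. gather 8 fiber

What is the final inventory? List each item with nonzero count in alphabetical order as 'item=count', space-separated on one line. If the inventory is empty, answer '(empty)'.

After 1 (gather 4 fiber): fiber=4
After 2 (craft nail): nail=1
After 3 (gather 7 fiber): fiber=7 nail=1
After 4 (craft nail): fiber=3 nail=2
After 5 (consume 3 fiber): nail=2
After 6 (consume 2 nail): (empty)
After 7 (gather 2 flax): flax=2
After 8 (gather 8 fiber): fiber=8 flax=2
After 9 (craft nail): fiber=4 flax=2 nail=1
After 10 (craft nail): flax=2 nail=2
After 11 (gather 6 fiber): fiber=6 flax=2 nail=2
After 12 (craft nail): fiber=2 flax=2 nail=3
After 13 (consume 2 nail): fiber=2 flax=2 nail=1
After 14 (gather 6 fiber): fiber=8 flax=2 nail=1
After 15 (consume 2 flax): fiber=8 nail=1
After 16 (craft nail): fiber=4 nail=2
After 17 (gather 8 fiber): fiber=12 nail=2
After 18 (gather 8 fiber): fiber=20 nail=2

Answer: fiber=20 nail=2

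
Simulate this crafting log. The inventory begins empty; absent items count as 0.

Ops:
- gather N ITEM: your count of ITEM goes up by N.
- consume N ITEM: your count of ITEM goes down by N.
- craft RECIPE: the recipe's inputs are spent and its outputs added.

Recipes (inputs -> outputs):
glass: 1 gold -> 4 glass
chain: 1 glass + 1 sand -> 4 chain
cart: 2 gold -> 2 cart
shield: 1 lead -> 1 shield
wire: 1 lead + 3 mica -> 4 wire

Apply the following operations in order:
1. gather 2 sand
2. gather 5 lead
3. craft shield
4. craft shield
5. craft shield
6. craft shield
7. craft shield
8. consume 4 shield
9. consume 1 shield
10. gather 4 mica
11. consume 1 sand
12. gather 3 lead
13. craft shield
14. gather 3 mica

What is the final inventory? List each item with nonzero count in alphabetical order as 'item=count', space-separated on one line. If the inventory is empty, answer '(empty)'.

After 1 (gather 2 sand): sand=2
After 2 (gather 5 lead): lead=5 sand=2
After 3 (craft shield): lead=4 sand=2 shield=1
After 4 (craft shield): lead=3 sand=2 shield=2
After 5 (craft shield): lead=2 sand=2 shield=3
After 6 (craft shield): lead=1 sand=2 shield=4
After 7 (craft shield): sand=2 shield=5
After 8 (consume 4 shield): sand=2 shield=1
After 9 (consume 1 shield): sand=2
After 10 (gather 4 mica): mica=4 sand=2
After 11 (consume 1 sand): mica=4 sand=1
After 12 (gather 3 lead): lead=3 mica=4 sand=1
After 13 (craft shield): lead=2 mica=4 sand=1 shield=1
After 14 (gather 3 mica): lead=2 mica=7 sand=1 shield=1

Answer: lead=2 mica=7 sand=1 shield=1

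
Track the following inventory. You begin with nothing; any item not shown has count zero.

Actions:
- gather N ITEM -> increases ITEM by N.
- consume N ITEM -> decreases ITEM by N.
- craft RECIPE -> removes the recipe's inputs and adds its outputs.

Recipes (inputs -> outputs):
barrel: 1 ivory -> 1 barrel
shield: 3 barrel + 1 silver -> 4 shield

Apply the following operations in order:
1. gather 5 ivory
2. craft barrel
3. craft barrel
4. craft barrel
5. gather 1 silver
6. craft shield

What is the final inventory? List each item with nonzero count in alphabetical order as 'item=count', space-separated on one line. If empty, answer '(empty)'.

After 1 (gather 5 ivory): ivory=5
After 2 (craft barrel): barrel=1 ivory=4
After 3 (craft barrel): barrel=2 ivory=3
After 4 (craft barrel): barrel=3 ivory=2
After 5 (gather 1 silver): barrel=3 ivory=2 silver=1
After 6 (craft shield): ivory=2 shield=4

Answer: ivory=2 shield=4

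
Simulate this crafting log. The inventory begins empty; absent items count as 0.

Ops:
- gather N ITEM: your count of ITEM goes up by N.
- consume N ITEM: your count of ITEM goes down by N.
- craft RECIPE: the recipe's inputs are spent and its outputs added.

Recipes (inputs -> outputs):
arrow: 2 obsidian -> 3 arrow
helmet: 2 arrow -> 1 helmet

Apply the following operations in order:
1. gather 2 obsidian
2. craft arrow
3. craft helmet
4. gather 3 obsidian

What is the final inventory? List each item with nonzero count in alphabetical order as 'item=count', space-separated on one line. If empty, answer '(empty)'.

After 1 (gather 2 obsidian): obsidian=2
After 2 (craft arrow): arrow=3
After 3 (craft helmet): arrow=1 helmet=1
After 4 (gather 3 obsidian): arrow=1 helmet=1 obsidian=3

Answer: arrow=1 helmet=1 obsidian=3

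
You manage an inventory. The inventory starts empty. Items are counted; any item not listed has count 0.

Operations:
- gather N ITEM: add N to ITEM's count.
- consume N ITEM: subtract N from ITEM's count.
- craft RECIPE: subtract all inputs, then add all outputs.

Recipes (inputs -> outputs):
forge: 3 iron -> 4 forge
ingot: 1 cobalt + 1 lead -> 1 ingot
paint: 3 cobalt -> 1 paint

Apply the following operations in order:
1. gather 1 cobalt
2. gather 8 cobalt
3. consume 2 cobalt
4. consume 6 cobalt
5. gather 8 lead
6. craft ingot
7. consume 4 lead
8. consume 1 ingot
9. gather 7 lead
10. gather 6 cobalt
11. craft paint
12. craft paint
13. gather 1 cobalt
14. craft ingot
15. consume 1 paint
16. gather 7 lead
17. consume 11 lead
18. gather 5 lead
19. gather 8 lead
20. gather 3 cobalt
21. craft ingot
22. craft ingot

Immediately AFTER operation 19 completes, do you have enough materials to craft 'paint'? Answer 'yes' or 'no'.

After 1 (gather 1 cobalt): cobalt=1
After 2 (gather 8 cobalt): cobalt=9
After 3 (consume 2 cobalt): cobalt=7
After 4 (consume 6 cobalt): cobalt=1
After 5 (gather 8 lead): cobalt=1 lead=8
After 6 (craft ingot): ingot=1 lead=7
After 7 (consume 4 lead): ingot=1 lead=3
After 8 (consume 1 ingot): lead=3
After 9 (gather 7 lead): lead=10
After 10 (gather 6 cobalt): cobalt=6 lead=10
After 11 (craft paint): cobalt=3 lead=10 paint=1
After 12 (craft paint): lead=10 paint=2
After 13 (gather 1 cobalt): cobalt=1 lead=10 paint=2
After 14 (craft ingot): ingot=1 lead=9 paint=2
After 15 (consume 1 paint): ingot=1 lead=9 paint=1
After 16 (gather 7 lead): ingot=1 lead=16 paint=1
After 17 (consume 11 lead): ingot=1 lead=5 paint=1
After 18 (gather 5 lead): ingot=1 lead=10 paint=1
After 19 (gather 8 lead): ingot=1 lead=18 paint=1

Answer: no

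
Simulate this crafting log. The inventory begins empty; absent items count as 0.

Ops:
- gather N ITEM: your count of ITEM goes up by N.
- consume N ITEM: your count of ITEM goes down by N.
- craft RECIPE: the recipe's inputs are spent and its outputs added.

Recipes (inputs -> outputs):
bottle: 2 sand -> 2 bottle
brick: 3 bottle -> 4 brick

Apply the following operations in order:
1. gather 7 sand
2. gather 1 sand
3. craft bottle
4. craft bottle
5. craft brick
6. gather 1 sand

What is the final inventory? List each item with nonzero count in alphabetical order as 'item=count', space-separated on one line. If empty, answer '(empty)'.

Answer: bottle=1 brick=4 sand=5

Derivation:
After 1 (gather 7 sand): sand=7
After 2 (gather 1 sand): sand=8
After 3 (craft bottle): bottle=2 sand=6
After 4 (craft bottle): bottle=4 sand=4
After 5 (craft brick): bottle=1 brick=4 sand=4
After 6 (gather 1 sand): bottle=1 brick=4 sand=5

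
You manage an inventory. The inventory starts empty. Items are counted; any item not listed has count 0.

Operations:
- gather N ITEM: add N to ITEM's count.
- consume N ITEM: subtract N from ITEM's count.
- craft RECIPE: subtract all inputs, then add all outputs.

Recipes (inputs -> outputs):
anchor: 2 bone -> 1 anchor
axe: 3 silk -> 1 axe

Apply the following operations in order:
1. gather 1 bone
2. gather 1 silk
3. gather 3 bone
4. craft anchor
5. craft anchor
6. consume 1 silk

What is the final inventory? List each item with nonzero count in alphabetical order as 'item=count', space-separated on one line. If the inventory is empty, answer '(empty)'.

After 1 (gather 1 bone): bone=1
After 2 (gather 1 silk): bone=1 silk=1
After 3 (gather 3 bone): bone=4 silk=1
After 4 (craft anchor): anchor=1 bone=2 silk=1
After 5 (craft anchor): anchor=2 silk=1
After 6 (consume 1 silk): anchor=2

Answer: anchor=2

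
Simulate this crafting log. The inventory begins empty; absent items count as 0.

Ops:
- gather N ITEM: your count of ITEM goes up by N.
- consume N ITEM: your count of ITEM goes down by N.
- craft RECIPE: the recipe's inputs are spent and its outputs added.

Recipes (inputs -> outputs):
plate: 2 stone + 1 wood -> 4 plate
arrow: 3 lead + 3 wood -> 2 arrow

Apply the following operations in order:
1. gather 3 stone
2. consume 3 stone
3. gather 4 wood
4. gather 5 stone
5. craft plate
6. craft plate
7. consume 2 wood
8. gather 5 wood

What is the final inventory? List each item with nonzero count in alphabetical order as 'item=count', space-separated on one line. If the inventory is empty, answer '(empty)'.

After 1 (gather 3 stone): stone=3
After 2 (consume 3 stone): (empty)
After 3 (gather 4 wood): wood=4
After 4 (gather 5 stone): stone=5 wood=4
After 5 (craft plate): plate=4 stone=3 wood=3
After 6 (craft plate): plate=8 stone=1 wood=2
After 7 (consume 2 wood): plate=8 stone=1
After 8 (gather 5 wood): plate=8 stone=1 wood=5

Answer: plate=8 stone=1 wood=5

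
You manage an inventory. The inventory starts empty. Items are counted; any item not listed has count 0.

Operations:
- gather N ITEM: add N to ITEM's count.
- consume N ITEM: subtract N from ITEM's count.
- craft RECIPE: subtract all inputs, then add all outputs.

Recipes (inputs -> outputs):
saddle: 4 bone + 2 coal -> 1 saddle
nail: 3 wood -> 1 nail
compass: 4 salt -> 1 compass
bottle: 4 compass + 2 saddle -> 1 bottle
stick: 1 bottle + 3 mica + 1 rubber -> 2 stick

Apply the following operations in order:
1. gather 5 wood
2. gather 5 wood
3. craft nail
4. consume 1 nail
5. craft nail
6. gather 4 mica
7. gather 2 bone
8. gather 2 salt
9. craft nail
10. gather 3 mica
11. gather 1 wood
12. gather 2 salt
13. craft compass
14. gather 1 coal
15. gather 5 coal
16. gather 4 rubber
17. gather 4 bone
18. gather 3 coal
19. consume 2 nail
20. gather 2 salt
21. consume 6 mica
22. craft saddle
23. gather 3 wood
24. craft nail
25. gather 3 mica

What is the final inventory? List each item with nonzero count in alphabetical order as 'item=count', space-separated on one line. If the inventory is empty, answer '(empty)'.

After 1 (gather 5 wood): wood=5
After 2 (gather 5 wood): wood=10
After 3 (craft nail): nail=1 wood=7
After 4 (consume 1 nail): wood=7
After 5 (craft nail): nail=1 wood=4
After 6 (gather 4 mica): mica=4 nail=1 wood=4
After 7 (gather 2 bone): bone=2 mica=4 nail=1 wood=4
After 8 (gather 2 salt): bone=2 mica=4 nail=1 salt=2 wood=4
After 9 (craft nail): bone=2 mica=4 nail=2 salt=2 wood=1
After 10 (gather 3 mica): bone=2 mica=7 nail=2 salt=2 wood=1
After 11 (gather 1 wood): bone=2 mica=7 nail=2 salt=2 wood=2
After 12 (gather 2 salt): bone=2 mica=7 nail=2 salt=4 wood=2
After 13 (craft compass): bone=2 compass=1 mica=7 nail=2 wood=2
After 14 (gather 1 coal): bone=2 coal=1 compass=1 mica=7 nail=2 wood=2
After 15 (gather 5 coal): bone=2 coal=6 compass=1 mica=7 nail=2 wood=2
After 16 (gather 4 rubber): bone=2 coal=6 compass=1 mica=7 nail=2 rubber=4 wood=2
After 17 (gather 4 bone): bone=6 coal=6 compass=1 mica=7 nail=2 rubber=4 wood=2
After 18 (gather 3 coal): bone=6 coal=9 compass=1 mica=7 nail=2 rubber=4 wood=2
After 19 (consume 2 nail): bone=6 coal=9 compass=1 mica=7 rubber=4 wood=2
After 20 (gather 2 salt): bone=6 coal=9 compass=1 mica=7 rubber=4 salt=2 wood=2
After 21 (consume 6 mica): bone=6 coal=9 compass=1 mica=1 rubber=4 salt=2 wood=2
After 22 (craft saddle): bone=2 coal=7 compass=1 mica=1 rubber=4 saddle=1 salt=2 wood=2
After 23 (gather 3 wood): bone=2 coal=7 compass=1 mica=1 rubber=4 saddle=1 salt=2 wood=5
After 24 (craft nail): bone=2 coal=7 compass=1 mica=1 nail=1 rubber=4 saddle=1 salt=2 wood=2
After 25 (gather 3 mica): bone=2 coal=7 compass=1 mica=4 nail=1 rubber=4 saddle=1 salt=2 wood=2

Answer: bone=2 coal=7 compass=1 mica=4 nail=1 rubber=4 saddle=1 salt=2 wood=2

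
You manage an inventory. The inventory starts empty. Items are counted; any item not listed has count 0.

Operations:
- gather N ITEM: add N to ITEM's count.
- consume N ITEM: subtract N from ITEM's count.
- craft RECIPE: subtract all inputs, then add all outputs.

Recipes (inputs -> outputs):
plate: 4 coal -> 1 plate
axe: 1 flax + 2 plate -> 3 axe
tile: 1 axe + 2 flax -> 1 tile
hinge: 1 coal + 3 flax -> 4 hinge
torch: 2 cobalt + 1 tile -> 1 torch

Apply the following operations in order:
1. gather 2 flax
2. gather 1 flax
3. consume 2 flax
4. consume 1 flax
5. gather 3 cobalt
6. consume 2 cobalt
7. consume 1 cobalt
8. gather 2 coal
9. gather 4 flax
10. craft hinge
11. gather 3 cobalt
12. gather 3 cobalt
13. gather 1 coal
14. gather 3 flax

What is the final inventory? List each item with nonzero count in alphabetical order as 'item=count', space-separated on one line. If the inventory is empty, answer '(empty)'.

Answer: coal=2 cobalt=6 flax=4 hinge=4

Derivation:
After 1 (gather 2 flax): flax=2
After 2 (gather 1 flax): flax=3
After 3 (consume 2 flax): flax=1
After 4 (consume 1 flax): (empty)
After 5 (gather 3 cobalt): cobalt=3
After 6 (consume 2 cobalt): cobalt=1
After 7 (consume 1 cobalt): (empty)
After 8 (gather 2 coal): coal=2
After 9 (gather 4 flax): coal=2 flax=4
After 10 (craft hinge): coal=1 flax=1 hinge=4
After 11 (gather 3 cobalt): coal=1 cobalt=3 flax=1 hinge=4
After 12 (gather 3 cobalt): coal=1 cobalt=6 flax=1 hinge=4
After 13 (gather 1 coal): coal=2 cobalt=6 flax=1 hinge=4
After 14 (gather 3 flax): coal=2 cobalt=6 flax=4 hinge=4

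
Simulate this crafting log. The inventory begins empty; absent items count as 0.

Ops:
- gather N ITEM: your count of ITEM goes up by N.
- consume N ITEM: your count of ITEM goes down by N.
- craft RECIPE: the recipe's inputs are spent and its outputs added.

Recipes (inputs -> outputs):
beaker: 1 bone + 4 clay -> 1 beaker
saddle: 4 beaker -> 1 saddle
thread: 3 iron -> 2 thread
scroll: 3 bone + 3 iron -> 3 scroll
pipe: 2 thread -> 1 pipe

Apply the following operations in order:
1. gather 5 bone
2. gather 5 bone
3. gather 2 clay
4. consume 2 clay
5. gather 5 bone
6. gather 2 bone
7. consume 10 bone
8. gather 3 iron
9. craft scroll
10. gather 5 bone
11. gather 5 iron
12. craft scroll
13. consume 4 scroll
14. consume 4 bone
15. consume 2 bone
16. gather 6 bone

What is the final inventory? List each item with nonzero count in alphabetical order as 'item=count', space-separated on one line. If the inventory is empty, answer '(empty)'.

After 1 (gather 5 bone): bone=5
After 2 (gather 5 bone): bone=10
After 3 (gather 2 clay): bone=10 clay=2
After 4 (consume 2 clay): bone=10
After 5 (gather 5 bone): bone=15
After 6 (gather 2 bone): bone=17
After 7 (consume 10 bone): bone=7
After 8 (gather 3 iron): bone=7 iron=3
After 9 (craft scroll): bone=4 scroll=3
After 10 (gather 5 bone): bone=9 scroll=3
After 11 (gather 5 iron): bone=9 iron=5 scroll=3
After 12 (craft scroll): bone=6 iron=2 scroll=6
After 13 (consume 4 scroll): bone=6 iron=2 scroll=2
After 14 (consume 4 bone): bone=2 iron=2 scroll=2
After 15 (consume 2 bone): iron=2 scroll=2
After 16 (gather 6 bone): bone=6 iron=2 scroll=2

Answer: bone=6 iron=2 scroll=2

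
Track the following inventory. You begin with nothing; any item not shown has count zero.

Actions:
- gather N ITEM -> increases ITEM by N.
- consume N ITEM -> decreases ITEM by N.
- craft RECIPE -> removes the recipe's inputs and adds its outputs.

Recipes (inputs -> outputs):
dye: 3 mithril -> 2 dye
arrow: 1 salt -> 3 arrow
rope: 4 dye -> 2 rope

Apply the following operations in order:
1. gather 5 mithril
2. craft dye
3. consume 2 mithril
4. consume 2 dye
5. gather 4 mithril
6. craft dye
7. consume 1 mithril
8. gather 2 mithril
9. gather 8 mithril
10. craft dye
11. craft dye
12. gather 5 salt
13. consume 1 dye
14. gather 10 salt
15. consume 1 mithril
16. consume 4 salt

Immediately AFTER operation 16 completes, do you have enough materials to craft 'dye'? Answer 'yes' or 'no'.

Answer: yes

Derivation:
After 1 (gather 5 mithril): mithril=5
After 2 (craft dye): dye=2 mithril=2
After 3 (consume 2 mithril): dye=2
After 4 (consume 2 dye): (empty)
After 5 (gather 4 mithril): mithril=4
After 6 (craft dye): dye=2 mithril=1
After 7 (consume 1 mithril): dye=2
After 8 (gather 2 mithril): dye=2 mithril=2
After 9 (gather 8 mithril): dye=2 mithril=10
After 10 (craft dye): dye=4 mithril=7
After 11 (craft dye): dye=6 mithril=4
After 12 (gather 5 salt): dye=6 mithril=4 salt=5
After 13 (consume 1 dye): dye=5 mithril=4 salt=5
After 14 (gather 10 salt): dye=5 mithril=4 salt=15
After 15 (consume 1 mithril): dye=5 mithril=3 salt=15
After 16 (consume 4 salt): dye=5 mithril=3 salt=11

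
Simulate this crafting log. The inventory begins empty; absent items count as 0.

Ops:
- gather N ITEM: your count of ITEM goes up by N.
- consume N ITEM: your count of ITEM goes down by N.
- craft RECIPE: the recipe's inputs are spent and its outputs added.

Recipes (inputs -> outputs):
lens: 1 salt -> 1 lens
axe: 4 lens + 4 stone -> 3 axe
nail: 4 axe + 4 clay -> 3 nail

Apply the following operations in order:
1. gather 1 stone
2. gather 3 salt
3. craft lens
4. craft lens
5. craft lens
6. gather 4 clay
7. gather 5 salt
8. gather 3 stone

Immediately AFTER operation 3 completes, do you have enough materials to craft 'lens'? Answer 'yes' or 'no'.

After 1 (gather 1 stone): stone=1
After 2 (gather 3 salt): salt=3 stone=1
After 3 (craft lens): lens=1 salt=2 stone=1

Answer: yes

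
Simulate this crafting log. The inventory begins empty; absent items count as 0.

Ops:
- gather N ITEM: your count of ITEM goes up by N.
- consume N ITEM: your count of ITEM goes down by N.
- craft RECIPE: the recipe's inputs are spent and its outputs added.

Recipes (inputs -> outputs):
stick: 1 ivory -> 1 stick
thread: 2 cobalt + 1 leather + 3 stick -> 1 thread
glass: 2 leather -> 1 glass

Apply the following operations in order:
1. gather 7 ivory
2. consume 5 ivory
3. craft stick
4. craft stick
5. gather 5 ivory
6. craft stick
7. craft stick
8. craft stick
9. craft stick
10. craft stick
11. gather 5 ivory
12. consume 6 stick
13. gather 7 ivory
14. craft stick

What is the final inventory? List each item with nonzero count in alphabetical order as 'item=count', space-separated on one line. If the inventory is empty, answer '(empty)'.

After 1 (gather 7 ivory): ivory=7
After 2 (consume 5 ivory): ivory=2
After 3 (craft stick): ivory=1 stick=1
After 4 (craft stick): stick=2
After 5 (gather 5 ivory): ivory=5 stick=2
After 6 (craft stick): ivory=4 stick=3
After 7 (craft stick): ivory=3 stick=4
After 8 (craft stick): ivory=2 stick=5
After 9 (craft stick): ivory=1 stick=6
After 10 (craft stick): stick=7
After 11 (gather 5 ivory): ivory=5 stick=7
After 12 (consume 6 stick): ivory=5 stick=1
After 13 (gather 7 ivory): ivory=12 stick=1
After 14 (craft stick): ivory=11 stick=2

Answer: ivory=11 stick=2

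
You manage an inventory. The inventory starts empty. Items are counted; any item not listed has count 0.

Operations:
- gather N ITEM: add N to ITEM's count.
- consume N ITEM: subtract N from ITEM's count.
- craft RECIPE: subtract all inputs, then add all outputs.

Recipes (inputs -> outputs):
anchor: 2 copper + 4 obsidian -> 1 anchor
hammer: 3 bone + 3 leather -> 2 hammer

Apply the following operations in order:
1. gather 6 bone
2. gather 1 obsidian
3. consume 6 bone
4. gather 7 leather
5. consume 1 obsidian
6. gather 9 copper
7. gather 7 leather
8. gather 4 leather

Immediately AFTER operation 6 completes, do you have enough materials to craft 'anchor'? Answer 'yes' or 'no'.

Answer: no

Derivation:
After 1 (gather 6 bone): bone=6
After 2 (gather 1 obsidian): bone=6 obsidian=1
After 3 (consume 6 bone): obsidian=1
After 4 (gather 7 leather): leather=7 obsidian=1
After 5 (consume 1 obsidian): leather=7
After 6 (gather 9 copper): copper=9 leather=7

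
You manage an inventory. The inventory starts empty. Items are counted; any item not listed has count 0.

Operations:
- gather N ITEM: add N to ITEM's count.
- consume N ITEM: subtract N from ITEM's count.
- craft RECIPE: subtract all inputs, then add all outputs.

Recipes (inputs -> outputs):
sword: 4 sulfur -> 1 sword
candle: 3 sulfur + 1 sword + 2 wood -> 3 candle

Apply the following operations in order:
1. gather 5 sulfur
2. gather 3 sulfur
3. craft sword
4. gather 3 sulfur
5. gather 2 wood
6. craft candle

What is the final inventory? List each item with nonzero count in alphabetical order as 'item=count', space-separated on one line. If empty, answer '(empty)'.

Answer: candle=3 sulfur=4

Derivation:
After 1 (gather 5 sulfur): sulfur=5
After 2 (gather 3 sulfur): sulfur=8
After 3 (craft sword): sulfur=4 sword=1
After 4 (gather 3 sulfur): sulfur=7 sword=1
After 5 (gather 2 wood): sulfur=7 sword=1 wood=2
After 6 (craft candle): candle=3 sulfur=4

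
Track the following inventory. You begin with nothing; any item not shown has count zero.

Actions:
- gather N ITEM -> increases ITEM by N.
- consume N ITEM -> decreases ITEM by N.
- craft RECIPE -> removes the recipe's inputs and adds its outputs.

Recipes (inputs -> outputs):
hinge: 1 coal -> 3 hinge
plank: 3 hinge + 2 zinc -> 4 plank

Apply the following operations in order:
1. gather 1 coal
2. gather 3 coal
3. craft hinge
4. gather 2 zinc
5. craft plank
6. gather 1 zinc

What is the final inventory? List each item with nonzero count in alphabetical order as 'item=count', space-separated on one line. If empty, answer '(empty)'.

After 1 (gather 1 coal): coal=1
After 2 (gather 3 coal): coal=4
After 3 (craft hinge): coal=3 hinge=3
After 4 (gather 2 zinc): coal=3 hinge=3 zinc=2
After 5 (craft plank): coal=3 plank=4
After 6 (gather 1 zinc): coal=3 plank=4 zinc=1

Answer: coal=3 plank=4 zinc=1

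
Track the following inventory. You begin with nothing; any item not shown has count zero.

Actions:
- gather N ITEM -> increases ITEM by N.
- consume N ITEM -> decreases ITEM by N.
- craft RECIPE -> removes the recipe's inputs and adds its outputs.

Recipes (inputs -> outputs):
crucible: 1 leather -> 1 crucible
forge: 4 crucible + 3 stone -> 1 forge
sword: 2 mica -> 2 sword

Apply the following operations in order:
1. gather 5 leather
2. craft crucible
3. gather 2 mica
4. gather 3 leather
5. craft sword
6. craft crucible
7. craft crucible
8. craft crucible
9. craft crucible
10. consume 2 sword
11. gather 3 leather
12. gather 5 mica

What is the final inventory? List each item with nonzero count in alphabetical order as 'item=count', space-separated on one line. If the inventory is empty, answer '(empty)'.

After 1 (gather 5 leather): leather=5
After 2 (craft crucible): crucible=1 leather=4
After 3 (gather 2 mica): crucible=1 leather=4 mica=2
After 4 (gather 3 leather): crucible=1 leather=7 mica=2
After 5 (craft sword): crucible=1 leather=7 sword=2
After 6 (craft crucible): crucible=2 leather=6 sword=2
After 7 (craft crucible): crucible=3 leather=5 sword=2
After 8 (craft crucible): crucible=4 leather=4 sword=2
After 9 (craft crucible): crucible=5 leather=3 sword=2
After 10 (consume 2 sword): crucible=5 leather=3
After 11 (gather 3 leather): crucible=5 leather=6
After 12 (gather 5 mica): crucible=5 leather=6 mica=5

Answer: crucible=5 leather=6 mica=5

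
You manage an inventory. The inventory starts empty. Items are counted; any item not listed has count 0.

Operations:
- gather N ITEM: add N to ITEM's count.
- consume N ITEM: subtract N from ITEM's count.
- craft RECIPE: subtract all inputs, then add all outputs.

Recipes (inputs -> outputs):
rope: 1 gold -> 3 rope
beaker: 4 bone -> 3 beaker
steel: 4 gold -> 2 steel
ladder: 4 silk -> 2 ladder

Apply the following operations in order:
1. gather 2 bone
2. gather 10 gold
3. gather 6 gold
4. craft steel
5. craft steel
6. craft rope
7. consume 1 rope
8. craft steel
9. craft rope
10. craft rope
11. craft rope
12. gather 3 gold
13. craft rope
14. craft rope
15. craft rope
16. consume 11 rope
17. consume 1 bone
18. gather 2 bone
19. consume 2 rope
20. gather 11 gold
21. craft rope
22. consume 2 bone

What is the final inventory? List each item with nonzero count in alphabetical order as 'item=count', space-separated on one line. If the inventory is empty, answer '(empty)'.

Answer: bone=1 gold=10 rope=10 steel=6

Derivation:
After 1 (gather 2 bone): bone=2
After 2 (gather 10 gold): bone=2 gold=10
After 3 (gather 6 gold): bone=2 gold=16
After 4 (craft steel): bone=2 gold=12 steel=2
After 5 (craft steel): bone=2 gold=8 steel=4
After 6 (craft rope): bone=2 gold=7 rope=3 steel=4
After 7 (consume 1 rope): bone=2 gold=7 rope=2 steel=4
After 8 (craft steel): bone=2 gold=3 rope=2 steel=6
After 9 (craft rope): bone=2 gold=2 rope=5 steel=6
After 10 (craft rope): bone=2 gold=1 rope=8 steel=6
After 11 (craft rope): bone=2 rope=11 steel=6
After 12 (gather 3 gold): bone=2 gold=3 rope=11 steel=6
After 13 (craft rope): bone=2 gold=2 rope=14 steel=6
After 14 (craft rope): bone=2 gold=1 rope=17 steel=6
After 15 (craft rope): bone=2 rope=20 steel=6
After 16 (consume 11 rope): bone=2 rope=9 steel=6
After 17 (consume 1 bone): bone=1 rope=9 steel=6
After 18 (gather 2 bone): bone=3 rope=9 steel=6
After 19 (consume 2 rope): bone=3 rope=7 steel=6
After 20 (gather 11 gold): bone=3 gold=11 rope=7 steel=6
After 21 (craft rope): bone=3 gold=10 rope=10 steel=6
After 22 (consume 2 bone): bone=1 gold=10 rope=10 steel=6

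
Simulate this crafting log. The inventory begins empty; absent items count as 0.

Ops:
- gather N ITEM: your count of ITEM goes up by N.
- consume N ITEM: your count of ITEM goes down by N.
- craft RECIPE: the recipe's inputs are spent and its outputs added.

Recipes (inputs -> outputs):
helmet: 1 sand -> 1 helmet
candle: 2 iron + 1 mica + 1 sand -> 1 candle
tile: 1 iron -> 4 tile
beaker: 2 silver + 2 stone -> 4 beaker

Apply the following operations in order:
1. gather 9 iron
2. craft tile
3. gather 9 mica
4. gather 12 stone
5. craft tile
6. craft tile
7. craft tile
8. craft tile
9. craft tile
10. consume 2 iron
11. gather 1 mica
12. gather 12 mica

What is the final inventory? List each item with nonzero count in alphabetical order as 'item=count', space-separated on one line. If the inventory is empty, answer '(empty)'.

After 1 (gather 9 iron): iron=9
After 2 (craft tile): iron=8 tile=4
After 3 (gather 9 mica): iron=8 mica=9 tile=4
After 4 (gather 12 stone): iron=8 mica=9 stone=12 tile=4
After 5 (craft tile): iron=7 mica=9 stone=12 tile=8
After 6 (craft tile): iron=6 mica=9 stone=12 tile=12
After 7 (craft tile): iron=5 mica=9 stone=12 tile=16
After 8 (craft tile): iron=4 mica=9 stone=12 tile=20
After 9 (craft tile): iron=3 mica=9 stone=12 tile=24
After 10 (consume 2 iron): iron=1 mica=9 stone=12 tile=24
After 11 (gather 1 mica): iron=1 mica=10 stone=12 tile=24
After 12 (gather 12 mica): iron=1 mica=22 stone=12 tile=24

Answer: iron=1 mica=22 stone=12 tile=24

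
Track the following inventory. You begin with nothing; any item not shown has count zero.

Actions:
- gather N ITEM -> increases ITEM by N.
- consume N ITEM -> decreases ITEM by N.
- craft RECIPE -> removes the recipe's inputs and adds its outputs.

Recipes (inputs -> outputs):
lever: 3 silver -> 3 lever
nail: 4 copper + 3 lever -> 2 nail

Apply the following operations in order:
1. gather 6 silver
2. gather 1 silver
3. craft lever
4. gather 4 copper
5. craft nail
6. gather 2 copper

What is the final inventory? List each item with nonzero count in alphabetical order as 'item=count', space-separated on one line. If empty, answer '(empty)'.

Answer: copper=2 nail=2 silver=4

Derivation:
After 1 (gather 6 silver): silver=6
After 2 (gather 1 silver): silver=7
After 3 (craft lever): lever=3 silver=4
After 4 (gather 4 copper): copper=4 lever=3 silver=4
After 5 (craft nail): nail=2 silver=4
After 6 (gather 2 copper): copper=2 nail=2 silver=4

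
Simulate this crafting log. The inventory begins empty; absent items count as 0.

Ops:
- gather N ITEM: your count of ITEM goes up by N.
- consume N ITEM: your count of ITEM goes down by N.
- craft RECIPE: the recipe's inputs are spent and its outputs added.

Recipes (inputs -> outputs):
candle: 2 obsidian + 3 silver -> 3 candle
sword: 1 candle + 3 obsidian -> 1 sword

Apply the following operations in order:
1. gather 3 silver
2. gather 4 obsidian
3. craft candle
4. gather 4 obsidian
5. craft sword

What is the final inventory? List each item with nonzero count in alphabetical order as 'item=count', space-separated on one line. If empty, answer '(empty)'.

After 1 (gather 3 silver): silver=3
After 2 (gather 4 obsidian): obsidian=4 silver=3
After 3 (craft candle): candle=3 obsidian=2
After 4 (gather 4 obsidian): candle=3 obsidian=6
After 5 (craft sword): candle=2 obsidian=3 sword=1

Answer: candle=2 obsidian=3 sword=1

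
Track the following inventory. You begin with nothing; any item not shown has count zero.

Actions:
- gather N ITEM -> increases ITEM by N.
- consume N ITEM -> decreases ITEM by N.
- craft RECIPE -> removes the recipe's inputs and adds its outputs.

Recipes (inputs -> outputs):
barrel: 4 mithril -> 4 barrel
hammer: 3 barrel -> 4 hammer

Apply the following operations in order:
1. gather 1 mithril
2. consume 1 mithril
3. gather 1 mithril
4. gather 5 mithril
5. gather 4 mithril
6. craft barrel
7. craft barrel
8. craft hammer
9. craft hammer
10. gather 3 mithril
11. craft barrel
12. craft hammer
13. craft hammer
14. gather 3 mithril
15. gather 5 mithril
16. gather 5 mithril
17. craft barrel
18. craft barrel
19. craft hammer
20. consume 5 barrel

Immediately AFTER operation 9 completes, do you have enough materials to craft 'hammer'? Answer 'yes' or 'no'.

After 1 (gather 1 mithril): mithril=1
After 2 (consume 1 mithril): (empty)
After 3 (gather 1 mithril): mithril=1
After 4 (gather 5 mithril): mithril=6
After 5 (gather 4 mithril): mithril=10
After 6 (craft barrel): barrel=4 mithril=6
After 7 (craft barrel): barrel=8 mithril=2
After 8 (craft hammer): barrel=5 hammer=4 mithril=2
After 9 (craft hammer): barrel=2 hammer=8 mithril=2

Answer: no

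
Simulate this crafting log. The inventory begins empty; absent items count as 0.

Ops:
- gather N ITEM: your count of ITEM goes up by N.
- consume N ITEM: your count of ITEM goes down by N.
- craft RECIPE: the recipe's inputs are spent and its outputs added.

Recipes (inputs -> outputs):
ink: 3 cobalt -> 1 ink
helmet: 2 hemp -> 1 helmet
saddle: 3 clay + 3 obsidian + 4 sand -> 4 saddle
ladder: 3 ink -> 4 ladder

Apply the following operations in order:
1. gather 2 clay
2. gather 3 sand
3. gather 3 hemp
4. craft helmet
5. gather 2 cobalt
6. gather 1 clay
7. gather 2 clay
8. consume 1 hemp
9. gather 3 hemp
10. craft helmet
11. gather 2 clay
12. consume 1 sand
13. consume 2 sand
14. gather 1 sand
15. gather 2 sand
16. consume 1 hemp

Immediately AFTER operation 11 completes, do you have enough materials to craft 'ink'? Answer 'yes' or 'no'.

After 1 (gather 2 clay): clay=2
After 2 (gather 3 sand): clay=2 sand=3
After 3 (gather 3 hemp): clay=2 hemp=3 sand=3
After 4 (craft helmet): clay=2 helmet=1 hemp=1 sand=3
After 5 (gather 2 cobalt): clay=2 cobalt=2 helmet=1 hemp=1 sand=3
After 6 (gather 1 clay): clay=3 cobalt=2 helmet=1 hemp=1 sand=3
After 7 (gather 2 clay): clay=5 cobalt=2 helmet=1 hemp=1 sand=3
After 8 (consume 1 hemp): clay=5 cobalt=2 helmet=1 sand=3
After 9 (gather 3 hemp): clay=5 cobalt=2 helmet=1 hemp=3 sand=3
After 10 (craft helmet): clay=5 cobalt=2 helmet=2 hemp=1 sand=3
After 11 (gather 2 clay): clay=7 cobalt=2 helmet=2 hemp=1 sand=3

Answer: no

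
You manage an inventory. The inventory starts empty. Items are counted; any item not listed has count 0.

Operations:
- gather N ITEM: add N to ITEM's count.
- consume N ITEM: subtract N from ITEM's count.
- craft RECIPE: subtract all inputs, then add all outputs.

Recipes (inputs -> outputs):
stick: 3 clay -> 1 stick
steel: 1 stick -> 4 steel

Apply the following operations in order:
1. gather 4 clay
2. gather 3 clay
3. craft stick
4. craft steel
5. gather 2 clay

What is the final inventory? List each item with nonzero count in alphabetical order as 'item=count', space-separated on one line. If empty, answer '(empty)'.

After 1 (gather 4 clay): clay=4
After 2 (gather 3 clay): clay=7
After 3 (craft stick): clay=4 stick=1
After 4 (craft steel): clay=4 steel=4
After 5 (gather 2 clay): clay=6 steel=4

Answer: clay=6 steel=4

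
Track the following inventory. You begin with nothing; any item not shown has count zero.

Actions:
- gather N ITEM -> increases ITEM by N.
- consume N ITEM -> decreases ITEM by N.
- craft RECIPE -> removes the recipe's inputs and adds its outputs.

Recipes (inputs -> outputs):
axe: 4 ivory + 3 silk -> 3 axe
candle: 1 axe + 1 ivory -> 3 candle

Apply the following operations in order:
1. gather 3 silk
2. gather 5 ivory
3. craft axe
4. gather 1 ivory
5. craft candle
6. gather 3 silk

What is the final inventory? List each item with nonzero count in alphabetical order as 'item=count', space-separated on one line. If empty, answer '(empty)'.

After 1 (gather 3 silk): silk=3
After 2 (gather 5 ivory): ivory=5 silk=3
After 3 (craft axe): axe=3 ivory=1
After 4 (gather 1 ivory): axe=3 ivory=2
After 5 (craft candle): axe=2 candle=3 ivory=1
After 6 (gather 3 silk): axe=2 candle=3 ivory=1 silk=3

Answer: axe=2 candle=3 ivory=1 silk=3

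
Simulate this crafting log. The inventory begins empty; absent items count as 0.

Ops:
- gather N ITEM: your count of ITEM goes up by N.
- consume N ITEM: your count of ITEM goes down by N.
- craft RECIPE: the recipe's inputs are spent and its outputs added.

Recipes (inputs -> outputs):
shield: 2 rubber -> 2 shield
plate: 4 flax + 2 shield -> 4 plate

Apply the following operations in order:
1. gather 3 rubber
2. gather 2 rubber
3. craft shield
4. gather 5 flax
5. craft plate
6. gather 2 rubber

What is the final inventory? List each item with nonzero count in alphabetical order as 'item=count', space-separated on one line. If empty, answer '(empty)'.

Answer: flax=1 plate=4 rubber=5

Derivation:
After 1 (gather 3 rubber): rubber=3
After 2 (gather 2 rubber): rubber=5
After 3 (craft shield): rubber=3 shield=2
After 4 (gather 5 flax): flax=5 rubber=3 shield=2
After 5 (craft plate): flax=1 plate=4 rubber=3
After 6 (gather 2 rubber): flax=1 plate=4 rubber=5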